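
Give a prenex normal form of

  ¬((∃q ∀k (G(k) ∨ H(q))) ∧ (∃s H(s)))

Push ¬ through the quantifiers and connectives to reach negation normal form:
  (∀q ∃k (¬G(k) ∧ ¬H(q))) ∨ (∀s ¬H(s))
All bound variables are already distinct, so no renaming is needed.
Pull the quantifiers to the front (each side's bound variable is not free in the other side):
  ∀q ∃k ∀s (¬G(k) ∧ ¬H(q) ∨ ¬H(s))

∀q ∃k ∀s (¬G(k) ∧ ¬H(q) ∨ ¬H(s))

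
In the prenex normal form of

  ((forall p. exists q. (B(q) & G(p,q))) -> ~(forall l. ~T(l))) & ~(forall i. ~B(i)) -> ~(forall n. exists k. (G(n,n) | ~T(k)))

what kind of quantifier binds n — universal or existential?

Rewrite implications/biconditionals: A → B as ¬A ∨ B.
  ~((~(forall p. exists q. (B(q) & G(p,q))) | ~(forall l. ~T(l))) & ~(forall i. ~B(i))) | ~(forall n. exists k. (G(n,n) | ~T(k)))
Push ¬ through the quantifiers and connectives to reach negation normal form:
  (forall p. exists q. (B(q) & G(p,q))) & (forall l. ~T(l)) | (forall i. ~B(i)) | (exists n. forall k. (~G(n,n) & T(k)))
Pull the quantifiers to the front (each side's bound variable is not free in the other side):
  forall p. exists q. forall l. forall i. exists n. forall k. (B(q) & G(p,q) & ~T(l) | ~B(i) | ~G(n,n) & T(k))
The quantifier forall n sits under an odd number of negations (counting the antecedent side of each →), so it flips to exists n.

existential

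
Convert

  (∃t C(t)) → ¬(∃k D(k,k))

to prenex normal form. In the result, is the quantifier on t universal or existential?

First replace A → B with ¬A ∨ B.
  ¬(∃t C(t)) ∨ ¬(∃k D(k,k))
Push ¬ through the quantifiers and connectives to reach negation normal form:
  (∀t ¬C(t)) ∨ (∀k ¬D(k,k))
Extract every quantifier outward, since the variables are now distinct and don't occur free across branches:
  ∀t ∀k (¬C(t) ∨ ¬D(k,k))
The quantifier ∃t sits under an odd number of negations (counting the antecedent side of each →), so it flips to ∀t.

universal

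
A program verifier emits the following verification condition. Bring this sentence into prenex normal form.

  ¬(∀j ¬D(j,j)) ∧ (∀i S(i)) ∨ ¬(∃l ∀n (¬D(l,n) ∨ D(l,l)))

∃j ∀i ∀l ∃n (D(j,j) ∧ S(i) ∨ D(l,n) ∧ ¬D(l,l))

Push ¬ through the quantifiers and connectives to reach negation normal form:
  (∃j D(j,j)) ∧ (∀i S(i)) ∨ (∀l ∃n (D(l,n) ∧ ¬D(l,l)))
All bound variables are already distinct, so no renaming is needed.
Finally move all quantifiers to the prefix:
  ∃j ∀i ∀l ∃n (D(j,j) ∧ S(i) ∨ D(l,n) ∧ ¬D(l,l))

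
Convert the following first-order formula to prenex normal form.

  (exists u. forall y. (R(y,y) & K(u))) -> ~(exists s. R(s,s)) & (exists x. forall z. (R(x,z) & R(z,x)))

Eliminate → and ↔ using ¬ and ∨.
  ~(exists u. forall y. (R(y,y) & K(u))) | ~(exists s. R(s,s)) & (exists x. forall z. (R(x,z) & R(z,x)))
Move each ¬ inward, flipping quantifiers it crosses:
  (forall u. exists y. (~R(y,y) | ~K(u))) | (forall s. ~R(s,s)) & (exists x. forall z. (R(x,z) & R(z,x)))
All bound variables are already distinct, so no renaming is needed.
Finally move all quantifiers to the prefix:
  forall u. exists y. forall s. exists x. forall z. (~R(y,y) | ~K(u) | ~R(s,s) & R(x,z) & R(z,x))

forall u. exists y. forall s. exists x. forall z. (~R(y,y) | ~K(u) | ~R(s,s) & R(x,z) & R(z,x))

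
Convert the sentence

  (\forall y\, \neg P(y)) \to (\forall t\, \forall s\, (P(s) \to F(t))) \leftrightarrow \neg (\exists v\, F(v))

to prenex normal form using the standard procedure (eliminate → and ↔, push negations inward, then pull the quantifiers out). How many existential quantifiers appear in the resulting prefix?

4

Rewrite implications/biconditionals: A → B as ¬A ∨ B; A ↔ B as (¬A ∨ B) ∧ (¬B ∨ A).
  (\neg (\neg (\forall y\, \neg P(y)) \lor (\forall t\, \forall s\, (\neg P(s) \lor F(t)))) \lor \neg (\exists v\, F(v))) \land (\neg \neg (\exists v\, F(v)) \lor \neg (\forall y\, \neg P(y)) \lor (\forall t\, \forall s\, (\neg P(s) \lor F(t))))
Move each ¬ inward, flipping quantifiers it crosses:
  ((\forall y\, \neg P(y)) \land (\exists t\, \exists s\, (P(s) \land \neg F(t))) \lor (\forall v\, \neg F(v))) \land ((\exists v\, F(v)) \lor (\exists y\, P(y)) \lor (\forall t\, \forall s\, (\neg P(s) \lor F(t))))
Standardize variables apart so no two quantifiers bind the same name: v↦x, y↦w, t↦b, s↦x1.
  ((\forall y\, \neg P(y)) \land (\exists t\, \exists s\, (P(s) \land \neg F(t))) \lor (\forall v\, \neg F(v))) \land ((\exists x\, F(x)) \lor (\exists w\, P(w)) \lor (\forall b\, \forall x1\, (\neg P(x1) \lor F(b))))
Extract every quantifier outward, since the variables are now distinct and don't occur free across branches:
  \forall y\, \exists t\, \exists s\, \forall v\, \exists x\, \exists w\, \forall b\, \forall x1\, ((\neg P(y) \land P(s) \land \neg F(t) \lor \neg F(v)) \land (F(x) \lor P(w) \lor \neg P(x1) \lor F(b)))
The prefix is \forall y \exists t \exists s \forall v \exists x \exists w \forall b \forall x1: 4 universal, 4 existential.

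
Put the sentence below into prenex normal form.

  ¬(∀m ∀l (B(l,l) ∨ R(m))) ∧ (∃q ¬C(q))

Move each ¬ inward, flipping quantifiers it crosses:
  (∃m ∃l (¬B(l,l) ∧ ¬R(m))) ∧ (∃q ¬C(q))
All bound variables are already distinct, so no renaming is needed.
Pull the quantifiers to the front (each side's bound variable is not free in the other side):
  ∃m ∃l ∃q (¬B(l,l) ∧ ¬R(m) ∧ ¬C(q))

∃m ∃l ∃q (¬B(l,l) ∧ ¬R(m) ∧ ¬C(q))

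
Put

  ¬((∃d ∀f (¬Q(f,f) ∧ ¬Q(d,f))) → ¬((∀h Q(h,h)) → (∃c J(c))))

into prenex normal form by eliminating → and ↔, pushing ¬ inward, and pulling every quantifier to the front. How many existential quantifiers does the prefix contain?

First replace A → B with ¬A ∨ B.
  ¬(¬(∃d ∀f (¬Q(f,f) ∧ ¬Q(d,f))) ∨ ¬(¬(∀h Q(h,h)) ∨ (∃c J(c))))
Move each ¬ inward, flipping quantifiers it crosses:
  (∃d ∀f (¬Q(f,f) ∧ ¬Q(d,f))) ∧ ((∃h ¬Q(h,h)) ∨ (∃c J(c)))
Extract every quantifier outward, since the variables are now distinct and don't occur free across branches:
  ∃d ∀f ∃h ∃c (¬Q(f,f) ∧ ¬Q(d,f) ∧ (¬Q(h,h) ∨ J(c)))
The prefix is ∃d ∀f ∃h ∃c: 1 universal, 3 existential.

3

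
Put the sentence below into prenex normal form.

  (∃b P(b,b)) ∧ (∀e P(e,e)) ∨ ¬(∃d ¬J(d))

Drive negations inward (¬∀x A ≡ ∃x ¬A, ¬∃x A ≡ ∀x ¬A, De Morgan for ∧/∨):
  (∃b P(b,b)) ∧ (∀e P(e,e)) ∨ (∀d J(d))
Extract every quantifier outward, since the variables are now distinct and don't occur free across branches:
  ∃b ∀e ∀d (P(b,b) ∧ P(e,e) ∨ J(d))

∃b ∀e ∀d (P(b,b) ∧ P(e,e) ∨ J(d))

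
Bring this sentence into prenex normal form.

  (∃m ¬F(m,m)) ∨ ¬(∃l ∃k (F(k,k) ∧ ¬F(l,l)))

Drive negations inward (¬∀x A ≡ ∃x ¬A, ¬∃x A ≡ ∀x ¬A, De Morgan for ∧/∨):
  (∃m ¬F(m,m)) ∨ (∀l ∀k (¬F(k,k) ∨ F(l,l)))
All bound variables are already distinct, so no renaming is needed.
Pull the quantifiers to the front (each side's bound variable is not free in the other side):
  ∃m ∀l ∀k (¬F(m,m) ∨ ¬F(k,k) ∨ F(l,l))

∃m ∀l ∀k (¬F(m,m) ∨ ¬F(k,k) ∨ F(l,l))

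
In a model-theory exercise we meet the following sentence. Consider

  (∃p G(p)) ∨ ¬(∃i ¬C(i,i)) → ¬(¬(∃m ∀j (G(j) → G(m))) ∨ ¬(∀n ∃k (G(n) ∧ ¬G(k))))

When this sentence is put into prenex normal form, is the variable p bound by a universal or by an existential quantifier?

Eliminate → and ↔ using ¬ and ∨.
  ¬((∃p G(p)) ∨ ¬(∃i ¬C(i,i))) ∨ ¬(¬(∃m ∀j (¬G(j) ∨ G(m))) ∨ ¬(∀n ∃k (G(n) ∧ ¬G(k))))
Drive negations inward (¬∀x A ≡ ∃x ¬A, ¬∃x A ≡ ∀x ¬A, De Morgan for ∧/∨):
  (∀p ¬G(p)) ∧ (∃i ¬C(i,i)) ∨ (∃m ∀j (¬G(j) ∨ G(m))) ∧ (∀n ∃k (G(n) ∧ ¬G(k)))
All bound variables are already distinct, so no renaming is needed.
Pull the quantifiers to the front (each side's bound variable is not free in the other side):
  ∀p ∃i ∃m ∀j ∀n ∃k (¬G(p) ∧ ¬C(i,i) ∨ (¬G(j) ∨ G(m)) ∧ G(n) ∧ ¬G(k))
The quantifier ∃p sits under an odd number of negations (counting the antecedent side of each →), so it flips to ∀p.

universal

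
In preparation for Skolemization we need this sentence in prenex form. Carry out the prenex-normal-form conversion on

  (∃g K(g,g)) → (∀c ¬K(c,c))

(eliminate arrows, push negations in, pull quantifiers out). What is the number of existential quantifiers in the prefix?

0

Rewrite implications/biconditionals: A → B as ¬A ∨ B.
  ¬(∃g K(g,g)) ∨ (∀c ¬K(c,c))
Drive negations inward (¬∀x A ≡ ∃x ¬A, ¬∃x A ≡ ∀x ¬A, De Morgan for ∧/∨):
  (∀g ¬K(g,g)) ∨ (∀c ¬K(c,c))
Extract every quantifier outward, since the variables are now distinct and don't occur free across branches:
  ∀g ∀c (¬K(g,g) ∨ ¬K(c,c))
The prefix is ∀g ∀c: 2 universal, 0 existential.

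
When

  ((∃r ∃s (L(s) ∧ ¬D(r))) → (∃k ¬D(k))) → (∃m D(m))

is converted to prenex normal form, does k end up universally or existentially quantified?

universal

Rewrite implications/biconditionals: A → B as ¬A ∨ B.
  ¬(¬(∃r ∃s (L(s) ∧ ¬D(r))) ∨ (∃k ¬D(k))) ∨ (∃m D(m))
Move each ¬ inward, flipping quantifiers it crosses:
  (∃r ∃s (L(s) ∧ ¬D(r))) ∧ (∀k D(k)) ∨ (∃m D(m))
Pull the quantifiers to the front (each side's bound variable is not free in the other side):
  ∃r ∃s ∀k ∃m (L(s) ∧ ¬D(r) ∧ D(k) ∨ D(m))
The quantifier ∃k sits under an odd number of negations (counting the antecedent side of each →), so it flips to ∀k.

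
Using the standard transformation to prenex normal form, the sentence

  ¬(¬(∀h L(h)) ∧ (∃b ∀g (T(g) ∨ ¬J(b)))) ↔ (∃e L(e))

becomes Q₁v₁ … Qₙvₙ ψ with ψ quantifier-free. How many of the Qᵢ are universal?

4

First replace A → B with ¬A ∨ B; A ↔ B as (¬A ∨ B) ∧ (¬B ∨ A).
  (¬¬(¬(∀h L(h)) ∧ (∃b ∀g (T(g) ∨ ¬J(b)))) ∨ (∃e L(e))) ∧ (¬(∃e L(e)) ∨ ¬(¬(∀h L(h)) ∧ (∃b ∀g (T(g) ∨ ¬J(b)))))
Push ¬ through the quantifiers and connectives to reach negation normal form:
  ((∃h ¬L(h)) ∧ (∃b ∀g (T(g) ∨ ¬J(b))) ∨ (∃e L(e))) ∧ ((∀e ¬L(e)) ∨ (∀h L(h)) ∨ (∀b ∃g (¬T(g) ∧ J(b))))
Standardize variables apart so no two quantifiers bind the same name: e↦u1, h↦w1, b↦r, g↦y1.
  ((∃h ¬L(h)) ∧ (∃b ∀g (T(g) ∨ ¬J(b))) ∨ (∃e L(e))) ∧ ((∀u1 ¬L(u1)) ∨ (∀w1 L(w1)) ∨ (∀r ∃y1 (¬T(y1) ∧ J(r))))
Finally move all quantifiers to the prefix:
  ∃h ∃b ∀g ∃e ∀u1 ∀w1 ∀r ∃y1 ((¬L(h) ∧ (T(g) ∨ ¬J(b)) ∨ L(e)) ∧ (¬L(u1) ∨ L(w1) ∨ ¬T(y1) ∧ J(r)))
The prefix is ∃h ∃b ∀g ∃e ∀u1 ∀w1 ∀r ∃y1: 4 universal, 4 existential.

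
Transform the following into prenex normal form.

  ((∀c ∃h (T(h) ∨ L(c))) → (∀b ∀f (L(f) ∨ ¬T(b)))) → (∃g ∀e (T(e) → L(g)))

∀c ∃h ∃b ∃f ∃g ∀e ((T(h) ∨ L(c)) ∧ ¬L(f) ∧ T(b) ∨ ¬T(e) ∨ L(g))

First replace A → B with ¬A ∨ B.
  ¬(¬(∀c ∃h (T(h) ∨ L(c))) ∨ (∀b ∀f (L(f) ∨ ¬T(b)))) ∨ (∃g ∀e (¬T(e) ∨ L(g)))
Drive negations inward (¬∀x A ≡ ∃x ¬A, ¬∃x A ≡ ∀x ¬A, De Morgan for ∧/∨):
  (∀c ∃h (T(h) ∨ L(c))) ∧ (∃b ∃f (¬L(f) ∧ T(b))) ∨ (∃g ∀e (¬T(e) ∨ L(g)))
All bound variables are already distinct, so no renaming is needed.
Pull the quantifiers to the front (each side's bound variable is not free in the other side):
  ∀c ∃h ∃b ∃f ∃g ∀e ((T(h) ∨ L(c)) ∧ ¬L(f) ∧ T(b) ∨ ¬T(e) ∨ L(g))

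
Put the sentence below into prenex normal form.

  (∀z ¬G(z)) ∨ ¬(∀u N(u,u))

Drive negations inward (¬∀x A ≡ ∃x ¬A, ¬∃x A ≡ ∀x ¬A, De Morgan for ∧/∨):
  (∀z ¬G(z)) ∨ (∃u ¬N(u,u))
All bound variables are already distinct, so no renaming is needed.
Finally move all quantifiers to the prefix:
  ∀z ∃u (¬G(z) ∨ ¬N(u,u))

∀z ∃u (¬G(z) ∨ ¬N(u,u))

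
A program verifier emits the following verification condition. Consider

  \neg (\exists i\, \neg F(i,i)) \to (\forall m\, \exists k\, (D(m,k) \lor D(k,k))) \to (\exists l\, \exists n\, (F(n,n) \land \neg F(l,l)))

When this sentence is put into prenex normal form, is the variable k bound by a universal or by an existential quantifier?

universal

Rewrite implications/biconditionals: A → B as ¬A ∨ B.
  \neg \neg (\exists i\, \neg F(i,i)) \lor \neg (\forall m\, \exists k\, (D(m,k) \lor D(k,k))) \lor (\exists l\, \exists n\, (F(n,n) \land \neg F(l,l)))
Push ¬ through the quantifiers and connectives to reach negation normal form:
  (\exists i\, \neg F(i,i)) \lor (\exists m\, \forall k\, (\neg D(m,k) \land \neg D(k,k))) \lor (\exists l\, \exists n\, (F(n,n) \land \neg F(l,l)))
Finally move all quantifiers to the prefix:
  \exists i\, \exists m\, \forall k\, \exists l\, \exists n\, (\neg F(i,i) \lor \neg D(m,k) \land \neg D(k,k) \lor F(n,n) \land \neg F(l,l))
The quantifier \exists k sits under an odd number of negations (counting the antecedent side of each →), so it flips to \forall k.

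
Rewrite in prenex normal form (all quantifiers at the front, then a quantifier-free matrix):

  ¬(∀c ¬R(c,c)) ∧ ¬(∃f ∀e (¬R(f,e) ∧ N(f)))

Push ¬ through the quantifiers and connectives to reach negation normal form:
  (∃c R(c,c)) ∧ (∀f ∃e (R(f,e) ∨ ¬N(f)))
All bound variables are already distinct, so no renaming is needed.
Pull the quantifiers to the front (each side's bound variable is not free in the other side):
  ∃c ∀f ∃e (R(c,c) ∧ (R(f,e) ∨ ¬N(f)))

∃c ∀f ∃e (R(c,c) ∧ (R(f,e) ∨ ¬N(f)))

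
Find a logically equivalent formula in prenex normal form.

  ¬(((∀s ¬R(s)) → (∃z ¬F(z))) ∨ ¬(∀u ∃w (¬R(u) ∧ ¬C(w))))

∀s ∀z ∀u ∃w (¬R(s) ∧ F(z) ∧ ¬R(u) ∧ ¬C(w))

Rewrite implications/biconditionals: A → B as ¬A ∨ B.
  ¬(¬(∀s ¬R(s)) ∨ (∃z ¬F(z)) ∨ ¬(∀u ∃w (¬R(u) ∧ ¬C(w))))
Push ¬ through the quantifiers and connectives to reach negation normal form:
  (∀s ¬R(s)) ∧ (∀z F(z)) ∧ (∀u ∃w (¬R(u) ∧ ¬C(w)))
All bound variables are already distinct, so no renaming is needed.
Finally move all quantifiers to the prefix:
  ∀s ∀z ∀u ∃w (¬R(s) ∧ F(z) ∧ ¬R(u) ∧ ¬C(w))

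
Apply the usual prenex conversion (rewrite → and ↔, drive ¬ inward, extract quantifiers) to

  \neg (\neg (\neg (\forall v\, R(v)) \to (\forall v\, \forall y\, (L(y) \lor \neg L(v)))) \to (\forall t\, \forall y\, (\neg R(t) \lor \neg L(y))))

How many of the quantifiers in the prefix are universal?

Rewrite implications/biconditionals: A → B as ¬A ∨ B.
  \neg (\neg \neg (\neg \neg (\forall v\, R(v)) \lor (\forall v\, \forall y\, (L(y) \lor \neg L(v)))) \lor (\forall t\, \forall y\, (\neg R(t) \lor \neg L(y))))
Move each ¬ inward, flipping quantifiers it crosses:
  (\exists v\, \neg R(v)) \land (\exists v\, \exists y\, (\neg L(y) \land L(v))) \land (\exists t\, \exists y\, (R(t) \land L(y)))
Give each quantifier a distinct variable: v↦z, y↦z1.
  (\exists v\, \neg R(v)) \land (\exists z\, \exists y\, (\neg L(y) \land L(z))) \land (\exists t\, \exists z1\, (R(t) \land L(z1)))
Finally move all quantifiers to the prefix:
  \exists v\, \exists z\, \exists y\, \exists t\, \exists z1\, (\neg R(v) \land \neg L(y) \land L(z) \land R(t) \land L(z1))
The prefix is \exists v \exists z \exists y \exists t \exists z1: 0 universal, 5 existential.

0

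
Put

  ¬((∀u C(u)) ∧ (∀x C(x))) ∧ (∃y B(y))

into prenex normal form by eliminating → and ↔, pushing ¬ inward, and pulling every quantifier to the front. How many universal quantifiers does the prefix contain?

0

Move each ¬ inward, flipping quantifiers it crosses:
  ((∃u ¬C(u)) ∨ (∃x ¬C(x))) ∧ (∃y B(y))
All bound variables are already distinct, so no renaming is needed.
Extract every quantifier outward, since the variables are now distinct and don't occur free across branches:
  ∃u ∃x ∃y ((¬C(u) ∨ ¬C(x)) ∧ B(y))
The prefix is ∃u ∃x ∃y: 0 universal, 3 existential.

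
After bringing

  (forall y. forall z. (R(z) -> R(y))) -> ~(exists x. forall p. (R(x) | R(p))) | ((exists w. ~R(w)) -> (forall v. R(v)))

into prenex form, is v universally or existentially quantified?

First replace A → B with ¬A ∨ B.
  ~(forall y. forall z. (~R(z) | R(y))) | ~(exists x. forall p. (R(x) | R(p))) | ~(exists w. ~R(w)) | (forall v. R(v))
Move each ¬ inward, flipping quantifiers it crosses:
  (exists y. exists z. (R(z) & ~R(y))) | (forall x. exists p. (~R(x) & ~R(p))) | (forall w. R(w)) | (forall v. R(v))
Extract every quantifier outward, since the variables are now distinct and don't occur free across branches:
  exists y. exists z. forall x. exists p. forall w. forall v. (R(z) & ~R(y) | ~R(x) & ~R(p) | R(w) | R(v))
The quantifier forall v sits under an even number of negations (counting the antecedent side of each →), so it remains universal.

universal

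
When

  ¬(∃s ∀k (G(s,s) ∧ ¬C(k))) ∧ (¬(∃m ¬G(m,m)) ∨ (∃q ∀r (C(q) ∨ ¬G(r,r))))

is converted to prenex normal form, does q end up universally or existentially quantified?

existential

Push ¬ through the quantifiers and connectives to reach negation normal form:
  (∀s ∃k (¬G(s,s) ∨ C(k))) ∧ ((∀m G(m,m)) ∨ (∃q ∀r (C(q) ∨ ¬G(r,r))))
Finally move all quantifiers to the prefix:
  ∀s ∃k ∀m ∃q ∀r ((¬G(s,s) ∨ C(k)) ∧ (G(m,m) ∨ C(q) ∨ ¬G(r,r)))
The quantifier ∃q sits under an even number of negations, so it remains existential.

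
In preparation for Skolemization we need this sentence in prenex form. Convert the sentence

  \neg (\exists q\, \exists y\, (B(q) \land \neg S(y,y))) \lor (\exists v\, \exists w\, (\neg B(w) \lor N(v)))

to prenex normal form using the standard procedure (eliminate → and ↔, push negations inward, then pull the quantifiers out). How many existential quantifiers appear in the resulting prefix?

Move each ¬ inward, flipping quantifiers it crosses:
  (\forall q\, \forall y\, (\neg B(q) \lor S(y,y))) \lor (\exists v\, \exists w\, (\neg B(w) \lor N(v)))
All bound variables are already distinct, so no renaming is needed.
Finally move all quantifiers to the prefix:
  \forall q\, \forall y\, \exists v\, \exists w\, (\neg B(q) \lor S(y,y) \lor \neg B(w) \lor N(v))
The prefix is \forall q \forall y \exists v \exists w: 2 universal, 2 existential.

2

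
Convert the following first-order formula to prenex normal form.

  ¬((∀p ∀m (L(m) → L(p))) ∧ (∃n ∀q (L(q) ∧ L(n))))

Eliminate → and ↔ using ¬ and ∨.
  ¬((∀p ∀m (¬L(m) ∨ L(p))) ∧ (∃n ∀q (L(q) ∧ L(n))))
Drive negations inward (¬∀x A ≡ ∃x ¬A, ¬∃x A ≡ ∀x ¬A, De Morgan for ∧/∨):
  (∃p ∃m (L(m) ∧ ¬L(p))) ∨ (∀n ∃q (¬L(q) ∨ ¬L(n)))
All bound variables are already distinct, so no renaming is needed.
Finally move all quantifiers to the prefix:
  ∃p ∃m ∀n ∃q (L(m) ∧ ¬L(p) ∨ ¬L(q) ∨ ¬L(n))

∃p ∃m ∀n ∃q (L(m) ∧ ¬L(p) ∨ ¬L(q) ∨ ¬L(n))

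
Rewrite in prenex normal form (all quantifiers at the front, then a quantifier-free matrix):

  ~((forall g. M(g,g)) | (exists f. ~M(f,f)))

exists g. forall f. (~M(g,g) & M(f,f))

Push ¬ through the quantifiers and connectives to reach negation normal form:
  (exists g. ~M(g,g)) & (forall f. M(f,f))
All bound variables are already distinct, so no renaming is needed.
Pull the quantifiers to the front (each side's bound variable is not free in the other side):
  exists g. forall f. (~M(g,g) & M(f,f))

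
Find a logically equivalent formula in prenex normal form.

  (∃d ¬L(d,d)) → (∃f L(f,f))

Rewrite implications/biconditionals: A → B as ¬A ∨ B.
  ¬(∃d ¬L(d,d)) ∨ (∃f L(f,f))
Push ¬ through the quantifiers and connectives to reach negation normal form:
  (∀d L(d,d)) ∨ (∃f L(f,f))
Extract every quantifier outward, since the variables are now distinct and don't occur free across branches:
  ∀d ∃f (L(d,d) ∨ L(f,f))

∀d ∃f (L(d,d) ∨ L(f,f))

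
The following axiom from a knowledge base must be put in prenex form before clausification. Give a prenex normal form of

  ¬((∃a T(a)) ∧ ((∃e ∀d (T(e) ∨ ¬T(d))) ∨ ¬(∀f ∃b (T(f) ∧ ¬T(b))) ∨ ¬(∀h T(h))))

∀a ∀e ∃d ∀f ∃b ∀h (¬T(a) ∨ ¬T(e) ∧ T(d) ∧ T(f) ∧ ¬T(b) ∧ T(h))

Move each ¬ inward, flipping quantifiers it crosses:
  (∀a ¬T(a)) ∨ (∀e ∃d (¬T(e) ∧ T(d))) ∧ (∀f ∃b (T(f) ∧ ¬T(b))) ∧ (∀h T(h))
All bound variables are already distinct, so no renaming is needed.
Finally move all quantifiers to the prefix:
  ∀a ∀e ∃d ∀f ∃b ∀h (¬T(a) ∨ ¬T(e) ∧ T(d) ∧ T(f) ∧ ¬T(b) ∧ T(h))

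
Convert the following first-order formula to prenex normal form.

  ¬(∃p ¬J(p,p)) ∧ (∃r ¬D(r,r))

∀p ∃r (J(p,p) ∧ ¬D(r,r))

Push ¬ through the quantifiers and connectives to reach negation normal form:
  (∀p J(p,p)) ∧ (∃r ¬D(r,r))
Extract every quantifier outward, since the variables are now distinct and don't occur free across branches:
  ∀p ∃r (J(p,p) ∧ ¬D(r,r))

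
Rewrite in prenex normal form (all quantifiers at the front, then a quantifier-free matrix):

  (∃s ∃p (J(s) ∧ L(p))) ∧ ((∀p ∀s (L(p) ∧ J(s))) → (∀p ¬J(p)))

∃s ∃p ∃z ∃u ∀v1 (J(s) ∧ L(p) ∧ (¬L(z) ∨ ¬J(u) ∨ ¬J(v1)))

First replace A → B with ¬A ∨ B.
  (∃s ∃p (J(s) ∧ L(p))) ∧ (¬(∀p ∀s (L(p) ∧ J(s))) ∨ (∀p ¬J(p)))
Move each ¬ inward, flipping quantifiers it crosses:
  (∃s ∃p (J(s) ∧ L(p))) ∧ ((∃p ∃s (¬L(p) ∨ ¬J(s))) ∨ (∀p ¬J(p)))
Standardize variables apart so no two quantifiers bind the same name: p↦z, s↦u, p↦v1.
  (∃s ∃p (J(s) ∧ L(p))) ∧ ((∃z ∃u (¬L(z) ∨ ¬J(u))) ∨ (∀v1 ¬J(v1)))
Extract every quantifier outward, since the variables are now distinct and don't occur free across branches:
  ∃s ∃p ∃z ∃u ∀v1 (J(s) ∧ L(p) ∧ (¬L(z) ∨ ¬J(u) ∨ ¬J(v1)))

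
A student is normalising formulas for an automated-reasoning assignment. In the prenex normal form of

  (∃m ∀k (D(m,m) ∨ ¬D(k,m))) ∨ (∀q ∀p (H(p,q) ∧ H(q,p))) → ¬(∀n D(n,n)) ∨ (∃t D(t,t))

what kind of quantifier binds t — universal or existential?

Eliminate → and ↔ using ¬ and ∨.
  ¬((∃m ∀k (D(m,m) ∨ ¬D(k,m))) ∨ (∀q ∀p (H(p,q) ∧ H(q,p)))) ∨ ¬(∀n D(n,n)) ∨ (∃t D(t,t))
Move each ¬ inward, flipping quantifiers it crosses:
  (∀m ∃k (¬D(m,m) ∧ D(k,m))) ∧ (∃q ∃p (¬H(p,q) ∨ ¬H(q,p))) ∨ (∃n ¬D(n,n)) ∨ (∃t D(t,t))
All bound variables are already distinct, so no renaming is needed.
Finally move all quantifiers to the prefix:
  ∀m ∃k ∃q ∃p ∃n ∃t (¬D(m,m) ∧ D(k,m) ∧ (¬H(p,q) ∨ ¬H(q,p)) ∨ ¬D(n,n) ∨ D(t,t))
The quantifier ∃t sits under an even number of negations (counting the antecedent side of each →), so it remains existential.

existential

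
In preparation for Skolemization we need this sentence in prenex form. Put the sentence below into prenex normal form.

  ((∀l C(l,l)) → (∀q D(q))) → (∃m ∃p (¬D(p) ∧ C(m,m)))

Eliminate → and ↔ using ¬ and ∨.
  ¬(¬(∀l C(l,l)) ∨ (∀q D(q))) ∨ (∃m ∃p (¬D(p) ∧ C(m,m)))
Move each ¬ inward, flipping quantifiers it crosses:
  (∀l C(l,l)) ∧ (∃q ¬D(q)) ∨ (∃m ∃p (¬D(p) ∧ C(m,m)))
All bound variables are already distinct, so no renaming is needed.
Pull the quantifiers to the front (each side's bound variable is not free in the other side):
  ∀l ∃q ∃m ∃p (C(l,l) ∧ ¬D(q) ∨ ¬D(p) ∧ C(m,m))

∀l ∃q ∃m ∃p (C(l,l) ∧ ¬D(q) ∨ ¬D(p) ∧ C(m,m))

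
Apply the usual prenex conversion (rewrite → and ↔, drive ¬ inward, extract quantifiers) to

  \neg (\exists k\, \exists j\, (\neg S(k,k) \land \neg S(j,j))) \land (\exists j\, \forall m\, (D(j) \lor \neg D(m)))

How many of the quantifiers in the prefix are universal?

3

Drive negations inward (¬∀x A ≡ ∃x ¬A, ¬∃x A ≡ ∀x ¬A, De Morgan for ∧/∨):
  (\forall k\, \forall j\, (S(k,k) \lor S(j,j))) \land (\exists j\, \forall m\, (D(j) \lor \neg D(m)))
Standardize variables apart so no two quantifiers bind the same name: j↦a.
  (\forall k\, \forall j\, (S(k,k) \lor S(j,j))) \land (\exists a\, \forall m\, (D(a) \lor \neg D(m)))
Pull the quantifiers to the front (each side's bound variable is not free in the other side):
  \forall k\, \forall j\, \exists a\, \forall m\, ((S(k,k) \lor S(j,j)) \land (D(a) \lor \neg D(m)))
The prefix is \forall k \forall j \exists a \forall m: 3 universal, 1 existential.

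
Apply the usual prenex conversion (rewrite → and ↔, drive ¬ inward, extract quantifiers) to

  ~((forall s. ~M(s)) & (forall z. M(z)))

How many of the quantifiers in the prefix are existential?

Push ¬ through the quantifiers and connectives to reach negation normal form:
  (exists s. M(s)) | (exists z. ~M(z))
Extract every quantifier outward, since the variables are now distinct and don't occur free across branches:
  exists s. exists z. (M(s) | ~M(z))
The prefix is exists s exists z: 0 universal, 2 existential.

2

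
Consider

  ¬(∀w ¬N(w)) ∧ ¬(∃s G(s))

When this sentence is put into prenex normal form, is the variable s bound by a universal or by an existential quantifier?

Move each ¬ inward, flipping quantifiers it crosses:
  (∃w N(w)) ∧ (∀s ¬G(s))
All bound variables are already distinct, so no renaming is needed.
Pull the quantifiers to the front (each side's bound variable is not free in the other side):
  ∃w ∀s (N(w) ∧ ¬G(s))
The quantifier ∃s sits under an odd number of negations, so it flips to ∀s.

universal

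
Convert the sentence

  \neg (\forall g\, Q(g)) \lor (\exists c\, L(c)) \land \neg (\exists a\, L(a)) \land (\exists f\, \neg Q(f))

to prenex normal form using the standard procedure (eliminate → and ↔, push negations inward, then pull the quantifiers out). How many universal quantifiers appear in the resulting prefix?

1

Drive negations inward (¬∀x A ≡ ∃x ¬A, ¬∃x A ≡ ∀x ¬A, De Morgan for ∧/∨):
  (\exists g\, \neg Q(g)) \lor (\exists c\, L(c)) \land (\forall a\, \neg L(a)) \land (\exists f\, \neg Q(f))
Pull the quantifiers to the front (each side's bound variable is not free in the other side):
  \exists g\, \exists c\, \forall a\, \exists f\, (\neg Q(g) \lor L(c) \land \neg L(a) \land \neg Q(f))
The prefix is \exists g \exists c \forall a \exists f: 1 universal, 3 existential.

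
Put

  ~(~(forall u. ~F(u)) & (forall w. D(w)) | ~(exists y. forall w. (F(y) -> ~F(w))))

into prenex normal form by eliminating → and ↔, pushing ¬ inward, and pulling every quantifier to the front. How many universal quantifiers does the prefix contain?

2

Rewrite implications/biconditionals: A → B as ¬A ∨ B.
  ~(~(forall u. ~F(u)) & (forall w. D(w)) | ~(exists y. forall w. (~F(y) | ~F(w))))
Drive negations inward (¬∀x A ≡ ∃x ¬A, ¬∃x A ≡ ∀x ¬A, De Morgan for ∧/∨):
  ((forall u. ~F(u)) | (exists w. ~D(w))) & (exists y. forall w. (~F(y) | ~F(w)))
Give each quantifier a distinct variable: w↦z.
  ((forall u. ~F(u)) | (exists w. ~D(w))) & (exists y. forall z. (~F(y) | ~F(z)))
Pull the quantifiers to the front (each side's bound variable is not free in the other side):
  forall u. exists w. exists y. forall z. ((~F(u) | ~D(w)) & (~F(y) | ~F(z)))
The prefix is forall u exists w exists y forall z: 2 universal, 2 existential.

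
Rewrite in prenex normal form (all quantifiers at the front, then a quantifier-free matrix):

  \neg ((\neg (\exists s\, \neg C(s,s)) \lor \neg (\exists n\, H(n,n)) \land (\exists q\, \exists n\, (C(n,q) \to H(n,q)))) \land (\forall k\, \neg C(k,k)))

\exists s\, \exists n\, \forall q\, \forall w\, \exists k\, (\neg C(s,s) \land (H(n,n) \lor C(w,q) \land \neg H(w,q)) \lor C(k,k))

Rewrite implications/biconditionals: A → B as ¬A ∨ B.
  \neg ((\neg (\exists s\, \neg C(s,s)) \lor \neg (\exists n\, H(n,n)) \land (\exists q\, \exists n\, (\neg C(n,q) \lor H(n,q)))) \land (\forall k\, \neg C(k,k)))
Move each ¬ inward, flipping quantifiers it crosses:
  (\exists s\, \neg C(s,s)) \land ((\exists n\, H(n,n)) \lor (\forall q\, \forall n\, (C(n,q) \land \neg H(n,q)))) \lor (\exists k\, C(k,k))
Rename bound variables to avoid capture: n↦w.
  (\exists s\, \neg C(s,s)) \land ((\exists n\, H(n,n)) \lor (\forall q\, \forall w\, (C(w,q) \land \neg H(w,q)))) \lor (\exists k\, C(k,k))
Finally move all quantifiers to the prefix:
  \exists s\, \exists n\, \forall q\, \forall w\, \exists k\, (\neg C(s,s) \land (H(n,n) \lor C(w,q) \land \neg H(w,q)) \lor C(k,k))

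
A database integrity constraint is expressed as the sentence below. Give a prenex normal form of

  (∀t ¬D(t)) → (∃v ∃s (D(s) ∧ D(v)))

∃t ∃v ∃s (D(t) ∨ D(s) ∧ D(v))

Eliminate → and ↔ using ¬ and ∨.
  ¬(∀t ¬D(t)) ∨ (∃v ∃s (D(s) ∧ D(v)))
Push ¬ through the quantifiers and connectives to reach negation normal form:
  (∃t D(t)) ∨ (∃v ∃s (D(s) ∧ D(v)))
Extract every quantifier outward, since the variables are now distinct and don't occur free across branches:
  ∃t ∃v ∃s (D(t) ∨ D(s) ∧ D(v))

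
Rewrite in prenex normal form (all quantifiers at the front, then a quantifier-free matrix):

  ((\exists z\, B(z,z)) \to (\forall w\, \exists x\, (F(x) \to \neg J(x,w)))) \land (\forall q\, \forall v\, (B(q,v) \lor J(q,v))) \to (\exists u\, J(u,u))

\exists z\, \exists w\, \forall x\, \exists q\, \exists v\, \exists u\, (B(z,z) \land F(x) \land J(x,w) \lor \neg B(q,v) \land \neg J(q,v) \lor J(u,u))

First replace A → B with ¬A ∨ B.
  \neg ((\neg (\exists z\, B(z,z)) \lor (\forall w\, \exists x\, (\neg F(x) \lor \neg J(x,w)))) \land (\forall q\, \forall v\, (B(q,v) \lor J(q,v)))) \lor (\exists u\, J(u,u))
Push ¬ through the quantifiers and connectives to reach negation normal form:
  (\exists z\, B(z,z)) \land (\exists w\, \forall x\, (F(x) \land J(x,w))) \lor (\exists q\, \exists v\, (\neg B(q,v) \land \neg J(q,v))) \lor (\exists u\, J(u,u))
All bound variables are already distinct, so no renaming is needed.
Extract every quantifier outward, since the variables are now distinct and don't occur free across branches:
  \exists z\, \exists w\, \forall x\, \exists q\, \exists v\, \exists u\, (B(z,z) \land F(x) \land J(x,w) \lor \neg B(q,v) \land \neg J(q,v) \lor J(u,u))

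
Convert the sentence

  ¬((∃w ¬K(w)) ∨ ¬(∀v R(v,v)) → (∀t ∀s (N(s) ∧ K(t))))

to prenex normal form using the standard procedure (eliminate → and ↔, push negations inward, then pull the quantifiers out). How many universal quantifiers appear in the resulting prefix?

0

First replace A → B with ¬A ∨ B.
  ¬(¬((∃w ¬K(w)) ∨ ¬(∀v R(v,v))) ∨ (∀t ∀s (N(s) ∧ K(t))))
Drive negations inward (¬∀x A ≡ ∃x ¬A, ¬∃x A ≡ ∀x ¬A, De Morgan for ∧/∨):
  ((∃w ¬K(w)) ∨ (∃v ¬R(v,v))) ∧ (∃t ∃s (¬N(s) ∨ ¬K(t)))
All bound variables are already distinct, so no renaming is needed.
Pull the quantifiers to the front (each side's bound variable is not free in the other side):
  ∃w ∃v ∃t ∃s ((¬K(w) ∨ ¬R(v,v)) ∧ (¬N(s) ∨ ¬K(t)))
The prefix is ∃w ∃v ∃t ∃s: 0 universal, 4 existential.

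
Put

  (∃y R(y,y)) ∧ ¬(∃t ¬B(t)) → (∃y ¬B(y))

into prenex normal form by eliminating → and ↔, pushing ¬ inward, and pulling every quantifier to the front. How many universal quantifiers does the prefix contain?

1

Rewrite implications/biconditionals: A → B as ¬A ∨ B.
  ¬((∃y R(y,y)) ∧ ¬(∃t ¬B(t))) ∨ (∃y ¬B(y))
Push ¬ through the quantifiers and connectives to reach negation normal form:
  (∀y ¬R(y,y)) ∨ (∃t ¬B(t)) ∨ (∃y ¬B(y))
Give each quantifier a distinct variable: y↦u.
  (∀y ¬R(y,y)) ∨ (∃t ¬B(t)) ∨ (∃u ¬B(u))
Extract every quantifier outward, since the variables are now distinct and don't occur free across branches:
  ∀y ∃t ∃u (¬R(y,y) ∨ ¬B(t) ∨ ¬B(u))
The prefix is ∀y ∃t ∃u: 1 universal, 2 existential.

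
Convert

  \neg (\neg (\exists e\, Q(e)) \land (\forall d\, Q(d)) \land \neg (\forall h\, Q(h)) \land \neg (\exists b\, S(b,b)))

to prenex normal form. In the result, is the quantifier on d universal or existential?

existential

Move each ¬ inward, flipping quantifiers it crosses:
  (\exists e\, Q(e)) \lor (\exists d\, \neg Q(d)) \lor (\forall h\, Q(h)) \lor (\exists b\, S(b,b))
All bound variables are already distinct, so no renaming is needed.
Finally move all quantifiers to the prefix:
  \exists e\, \exists d\, \forall h\, \exists b\, (Q(e) \lor \neg Q(d) \lor Q(h) \lor S(b,b))
The quantifier \forall d sits under an odd number of negations, so it flips to \exists d.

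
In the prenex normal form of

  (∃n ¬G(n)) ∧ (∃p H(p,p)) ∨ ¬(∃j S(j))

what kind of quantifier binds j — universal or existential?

universal

Push ¬ through the quantifiers and connectives to reach negation normal form:
  (∃n ¬G(n)) ∧ (∃p H(p,p)) ∨ (∀j ¬S(j))
All bound variables are already distinct, so no renaming is needed.
Pull the quantifiers to the front (each side's bound variable is not free in the other side):
  ∃n ∃p ∀j (¬G(n) ∧ H(p,p) ∨ ¬S(j))
The quantifier ∃j sits under an odd number of negations, so it flips to ∀j.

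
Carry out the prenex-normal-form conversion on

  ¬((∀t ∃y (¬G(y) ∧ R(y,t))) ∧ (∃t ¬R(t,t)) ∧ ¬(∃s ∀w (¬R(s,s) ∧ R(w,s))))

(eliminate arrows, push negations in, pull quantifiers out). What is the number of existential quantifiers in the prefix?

2

Drive negations inward (¬∀x A ≡ ∃x ¬A, ¬∃x A ≡ ∀x ¬A, De Morgan for ∧/∨):
  (∃t ∀y (G(y) ∨ ¬R(y,t))) ∨ (∀t R(t,t)) ∨ (∃s ∀w (¬R(s,s) ∧ R(w,s)))
Standardize variables apart so no two quantifiers bind the same name: t↦b.
  (∃t ∀y (G(y) ∨ ¬R(y,t))) ∨ (∀b R(b,b)) ∨ (∃s ∀w (¬R(s,s) ∧ R(w,s)))
Extract every quantifier outward, since the variables are now distinct and don't occur free across branches:
  ∃t ∀y ∀b ∃s ∀w (G(y) ∨ ¬R(y,t) ∨ R(b,b) ∨ ¬R(s,s) ∧ R(w,s))
The prefix is ∃t ∀y ∀b ∃s ∀w: 3 universal, 2 existential.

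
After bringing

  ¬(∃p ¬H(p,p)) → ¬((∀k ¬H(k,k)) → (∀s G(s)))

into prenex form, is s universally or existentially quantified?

existential

Eliminate → and ↔ using ¬ and ∨.
  ¬¬(∃p ¬H(p,p)) ∨ ¬(¬(∀k ¬H(k,k)) ∨ (∀s G(s)))
Move each ¬ inward, flipping quantifiers it crosses:
  (∃p ¬H(p,p)) ∨ (∀k ¬H(k,k)) ∧ (∃s ¬G(s))
Extract every quantifier outward, since the variables are now distinct and don't occur free across branches:
  ∃p ∀k ∃s (¬H(p,p) ∨ ¬H(k,k) ∧ ¬G(s))
The quantifier ∀s sits under an odd number of negations (counting the antecedent side of each →), so it flips to ∃s.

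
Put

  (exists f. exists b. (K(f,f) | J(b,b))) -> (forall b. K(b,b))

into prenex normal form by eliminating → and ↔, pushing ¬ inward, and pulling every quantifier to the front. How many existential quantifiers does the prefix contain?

0

Eliminate → and ↔ using ¬ and ∨.
  ~(exists f. exists b. (K(f,f) | J(b,b))) | (forall b. K(b,b))
Drive negations inward (¬∀x A ≡ ∃x ¬A, ¬∃x A ≡ ∀x ¬A, De Morgan for ∧/∨):
  (forall f. forall b. (~K(f,f) & ~J(b,b))) | (forall b. K(b,b))
Rename bound variables to avoid capture: b↦t.
  (forall f. forall b. (~K(f,f) & ~J(b,b))) | (forall t. K(t,t))
Extract every quantifier outward, since the variables are now distinct and don't occur free across branches:
  forall f. forall b. forall t. (~K(f,f) & ~J(b,b) | K(t,t))
The prefix is forall f forall b forall t: 3 universal, 0 existential.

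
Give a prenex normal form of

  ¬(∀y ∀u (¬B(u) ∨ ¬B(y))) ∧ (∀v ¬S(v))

∃y ∃u ∀v (B(u) ∧ B(y) ∧ ¬S(v))

Push ¬ through the quantifiers and connectives to reach negation normal form:
  (∃y ∃u (B(u) ∧ B(y))) ∧ (∀v ¬S(v))
Extract every quantifier outward, since the variables are now distinct and don't occur free across branches:
  ∃y ∃u ∀v (B(u) ∧ B(y) ∧ ¬S(v))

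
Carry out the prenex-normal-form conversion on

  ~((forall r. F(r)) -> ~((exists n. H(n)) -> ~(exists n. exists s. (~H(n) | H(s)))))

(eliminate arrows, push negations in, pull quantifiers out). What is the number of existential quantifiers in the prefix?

First replace A → B with ¬A ∨ B.
  ~(~(forall r. F(r)) | ~(~(exists n. H(n)) | ~(exists n. exists s. (~H(n) | H(s)))))
Drive negations inward (¬∀x A ≡ ∃x ¬A, ¬∃x A ≡ ∀x ¬A, De Morgan for ∧/∨):
  (forall r. F(r)) & ((forall n. ~H(n)) | (forall n. forall s. (H(n) & ~H(s))))
Standardize variables apart so no two quantifiers bind the same name: n↦p.
  (forall r. F(r)) & ((forall n. ~H(n)) | (forall p. forall s. (H(p) & ~H(s))))
Extract every quantifier outward, since the variables are now distinct and don't occur free across branches:
  forall r. forall n. forall p. forall s. (F(r) & (~H(n) | H(p) & ~H(s)))
The prefix is forall r forall n forall p forall s: 4 universal, 0 existential.

0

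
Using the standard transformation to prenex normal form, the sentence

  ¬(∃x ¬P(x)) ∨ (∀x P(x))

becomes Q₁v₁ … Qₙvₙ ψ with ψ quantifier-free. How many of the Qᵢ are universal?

Drive negations inward (¬∀x A ≡ ∃x ¬A, ¬∃x A ≡ ∀x ¬A, De Morgan for ∧/∨):
  (∀x P(x)) ∨ (∀x P(x))
Rename bound variables to avoid capture: x↦c.
  (∀x P(x)) ∨ (∀c P(c))
Finally move all quantifiers to the prefix:
  ∀x ∀c (P(x) ∨ P(c))
The prefix is ∀x ∀c: 2 universal, 0 existential.

2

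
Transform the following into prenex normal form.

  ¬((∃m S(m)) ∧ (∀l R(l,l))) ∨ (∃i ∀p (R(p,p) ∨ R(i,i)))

∀m ∃l ∃i ∀p (¬S(m) ∨ ¬R(l,l) ∨ R(p,p) ∨ R(i,i))

Push ¬ through the quantifiers and connectives to reach negation normal form:
  (∀m ¬S(m)) ∨ (∃l ¬R(l,l)) ∨ (∃i ∀p (R(p,p) ∨ R(i,i)))
Finally move all quantifiers to the prefix:
  ∀m ∃l ∃i ∀p (¬S(m) ∨ ¬R(l,l) ∨ R(p,p) ∨ R(i,i))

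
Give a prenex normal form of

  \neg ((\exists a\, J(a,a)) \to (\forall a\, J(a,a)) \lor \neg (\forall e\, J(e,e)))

\exists a\, \exists x\, \forall e\, (J(a,a) \land \neg J(x,x) \land J(e,e))

Rewrite implications/biconditionals: A → B as ¬A ∨ B.
  \neg (\neg (\exists a\, J(a,a)) \lor (\forall a\, J(a,a)) \lor \neg (\forall e\, J(e,e)))
Push ¬ through the quantifiers and connectives to reach negation normal form:
  (\exists a\, J(a,a)) \land (\exists a\, \neg J(a,a)) \land (\forall e\, J(e,e))
Standardize variables apart so no two quantifiers bind the same name: a↦x.
  (\exists a\, J(a,a)) \land (\exists x\, \neg J(x,x)) \land (\forall e\, J(e,e))
Finally move all quantifiers to the prefix:
  \exists a\, \exists x\, \forall e\, (J(a,a) \land \neg J(x,x) \land J(e,e))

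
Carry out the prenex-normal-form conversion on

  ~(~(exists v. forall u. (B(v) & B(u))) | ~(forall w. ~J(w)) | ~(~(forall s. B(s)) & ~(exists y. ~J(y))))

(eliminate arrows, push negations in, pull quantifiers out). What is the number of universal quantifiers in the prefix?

Drive negations inward (¬∀x A ≡ ∃x ¬A, ¬∃x A ≡ ∀x ¬A, De Morgan for ∧/∨):
  (exists v. forall u. (B(v) & B(u))) & (forall w. ~J(w)) & (exists s. ~B(s)) & (forall y. J(y))
Finally move all quantifiers to the prefix:
  exists v. forall u. forall w. exists s. forall y. (B(v) & B(u) & ~J(w) & ~B(s) & J(y))
The prefix is exists v forall u forall w exists s forall y: 3 universal, 2 existential.

3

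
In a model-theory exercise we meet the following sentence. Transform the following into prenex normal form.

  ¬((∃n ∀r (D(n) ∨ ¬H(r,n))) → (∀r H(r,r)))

∃n ∀r ∃u1 ((D(n) ∨ ¬H(r,n)) ∧ ¬H(u1,u1))

Eliminate → and ↔ using ¬ and ∨.
  ¬(¬(∃n ∀r (D(n) ∨ ¬H(r,n))) ∨ (∀r H(r,r)))
Push ¬ through the quantifiers and connectives to reach negation normal form:
  (∃n ∀r (D(n) ∨ ¬H(r,n))) ∧ (∃r ¬H(r,r))
Give each quantifier a distinct variable: r↦u1.
  (∃n ∀r (D(n) ∨ ¬H(r,n))) ∧ (∃u1 ¬H(u1,u1))
Finally move all quantifiers to the prefix:
  ∃n ∀r ∃u1 ((D(n) ∨ ¬H(r,n)) ∧ ¬H(u1,u1))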